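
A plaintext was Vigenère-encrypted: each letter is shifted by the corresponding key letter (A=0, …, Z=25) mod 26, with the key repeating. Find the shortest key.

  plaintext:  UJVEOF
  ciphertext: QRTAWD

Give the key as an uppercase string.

WIY

  i= 0: Q-U = 22 → W
  i= 1: R-J =  8 → I
  i= 2: T-V = 24 → Y
  i= 3: A-E = 22 → W
  i= 4: W-O =  8 → I
  i= 5: D-F = 24 → Y
  shifts repeat with period 3: WIY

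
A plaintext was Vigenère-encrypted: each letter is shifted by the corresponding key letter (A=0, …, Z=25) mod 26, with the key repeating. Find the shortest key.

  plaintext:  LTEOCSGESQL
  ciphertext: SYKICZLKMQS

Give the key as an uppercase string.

  i= 0: S-L =  7 → H
  i= 1: Y-T =  5 → F
  i= 2: K-E =  6 → G
  i= 3: I-O = 20 → U
  i= 4: C-C =  0 → A
  i= 5: Z-S =  7 → H
  i= 6: L-G =  5 → F
  i= 7: K-E =  6 → G
  i= 8: M-S = 20 → U
  i= 9: Q-Q =  0 → A
  i=10: S-L =  7 → H
  shifts repeat with period 5: HFGUA

HFGUA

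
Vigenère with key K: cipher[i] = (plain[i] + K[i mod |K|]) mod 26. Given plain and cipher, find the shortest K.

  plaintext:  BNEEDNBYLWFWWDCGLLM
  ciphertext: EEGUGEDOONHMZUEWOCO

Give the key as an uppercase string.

  i= 0: E-B =  3 → D
  i= 1: E-N = 17 → R
  i= 2: G-E =  2 → C
  i= 3: U-E = 16 → Q
  i= 4: G-D =  3 → D
  i= 5: E-N = 17 → R
  i= 6: D-B =  2 → C
  i= 7: O-Y = 16 → Q
  i= 8: O-L =  3 → D
  i= 9: N-W = 17 → R
  i=10: H-F =  2 → C
  i=11: M-W = 16 → Q
  i=12: Z-W =  3 → D
  i=13: U-D = 17 → R
  i=14: E-C =  2 → C
  i=15: W-G = 16 → Q
  i=16: O-L =  3 → D
  i=17: C-L = 17 → R
  i=18: O-M =  2 → C
  shifts repeat with period 4: DRCQ

DRCQ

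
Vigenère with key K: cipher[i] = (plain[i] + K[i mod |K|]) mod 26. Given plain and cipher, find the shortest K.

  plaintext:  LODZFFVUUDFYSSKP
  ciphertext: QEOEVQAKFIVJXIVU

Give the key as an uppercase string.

  i= 0: Q-L =  5 → F
  i= 1: E-O = 16 → Q
  i= 2: O-D = 11 → L
  i= 3: E-Z =  5 → F
  i= 4: V-F = 16 → Q
  i= 5: Q-F = 11 → L
  i= 6: A-V =  5 → F
  i= 7: K-U = 16 → Q
  i= 8: F-U = 11 → L
  i= 9: I-D =  5 → F
  i=10: V-F = 16 → Q
  i=11: J-Y = 11 → L
  i=12: X-S =  5 → F
  i=13: I-S = 16 → Q
  i=14: V-K = 11 → L
  i=15: U-P =  5 → F
  shifts repeat with period 3: FQL

FQL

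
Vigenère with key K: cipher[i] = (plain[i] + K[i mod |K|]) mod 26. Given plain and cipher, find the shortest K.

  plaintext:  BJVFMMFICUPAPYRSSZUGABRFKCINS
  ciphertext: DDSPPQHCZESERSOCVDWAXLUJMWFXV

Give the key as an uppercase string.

  i= 0: D-B =  2 → C
  i= 1: D-J = 20 → U
  i= 2: S-V = 23 → X
  i= 3: P-F = 10 → K
  i= 4: P-M =  3 → D
  i= 5: Q-M =  4 → E
  i= 6: H-F =  2 → C
  i= 7: C-I = 20 → U
  i= 8: Z-C = 23 → X
  i= 9: E-U = 10 → K
  i=10: S-P =  3 → D
  i=11: E-A =  4 → E
  i=12: R-P =  2 → C
  i=13: S-Y = 20 → U
  i=14: O-R = 23 → X
  i=15: C-S = 10 → K
  i=16: V-S =  3 → D
  i=17: D-Z =  4 → E
  i=18: W-U =  2 → C
  i=19: A-G = 20 → U
  i=20: X-A = 23 → X
  i=21: L-B = 10 → K
  i=22: U-R =  3 → D
  i=23: J-F =  4 → E
  i=24: M-K =  2 → C
  i=25: W-C = 20 → U
  i=26: F-I = 23 → X
  i=27: X-N = 10 → K
  i=28: V-S =  3 → D
  shifts repeat with period 6: CUXKDE

CUXKDE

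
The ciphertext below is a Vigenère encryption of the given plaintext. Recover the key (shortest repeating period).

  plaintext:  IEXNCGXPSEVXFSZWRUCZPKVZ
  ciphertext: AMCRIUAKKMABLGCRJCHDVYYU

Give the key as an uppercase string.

  i= 0: A-I = 18 → S
  i= 1: M-E =  8 → I
  i= 2: C-X =  5 → F
  i= 3: R-N =  4 → E
  i= 4: I-C =  6 → G
  i= 5: U-G = 14 → O
  i= 6: A-X =  3 → D
  i= 7: K-P = 21 → V
  i= 8: K-S = 18 → S
  i= 9: M-E =  8 → I
  i=10: A-V =  5 → F
  i=11: B-X =  4 → E
  i=12: L-F =  6 → G
  i=13: G-S = 14 → O
  i=14: C-Z =  3 → D
  i=15: R-W = 21 → V
  i=16: J-R = 18 → S
  i=17: C-U =  8 → I
  i=18: H-C =  5 → F
  i=19: D-Z =  4 → E
  i=20: V-P =  6 → G
  i=21: Y-K = 14 → O
  i=22: Y-V =  3 → D
  i=23: U-Z = 21 → V
  shifts repeat with period 8: SIFEGODV

SIFEGODV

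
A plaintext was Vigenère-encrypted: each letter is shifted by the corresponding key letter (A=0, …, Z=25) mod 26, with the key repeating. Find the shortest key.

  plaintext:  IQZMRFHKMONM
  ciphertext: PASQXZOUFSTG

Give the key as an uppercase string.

HKTEGU

  i= 0: P-I =  7 → H
  i= 1: A-Q = 10 → K
  i= 2: S-Z = 19 → T
  i= 3: Q-M =  4 → E
  i= 4: X-R =  6 → G
  i= 5: Z-F = 20 → U
  i= 6: O-H =  7 → H
  i= 7: U-K = 10 → K
  i= 8: F-M = 19 → T
  i= 9: S-O =  4 → E
  i=10: T-N =  6 → G
  i=11: G-M = 20 → U
  shifts repeat with period 6: HKTEGU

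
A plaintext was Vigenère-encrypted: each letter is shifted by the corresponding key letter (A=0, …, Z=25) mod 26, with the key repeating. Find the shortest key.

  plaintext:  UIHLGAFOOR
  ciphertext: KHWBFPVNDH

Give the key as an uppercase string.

QZP

  i= 0: K-U = 16 → Q
  i= 1: H-I = 25 → Z
  i= 2: W-H = 15 → P
  i= 3: B-L = 16 → Q
  i= 4: F-G = 25 → Z
  i= 5: P-A = 15 → P
  i= 6: V-F = 16 → Q
  i= 7: N-O = 25 → Z
  i= 8: D-O = 15 → P
  i= 9: H-R = 16 → Q
  shifts repeat with period 3: QZP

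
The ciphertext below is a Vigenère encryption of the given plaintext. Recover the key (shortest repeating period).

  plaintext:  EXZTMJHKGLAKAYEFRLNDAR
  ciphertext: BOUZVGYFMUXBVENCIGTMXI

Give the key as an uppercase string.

XRVGJ

  i= 0: B-E = 23 → X
  i= 1: O-X = 17 → R
  i= 2: U-Z = 21 → V
  i= 3: Z-T =  6 → G
  i= 4: V-M =  9 → J
  i= 5: G-J = 23 → X
  i= 6: Y-H = 17 → R
  i= 7: F-K = 21 → V
  i= 8: M-G =  6 → G
  i= 9: U-L =  9 → J
  i=10: X-A = 23 → X
  i=11: B-K = 17 → R
  i=12: V-A = 21 → V
  i=13: E-Y =  6 → G
  i=14: N-E =  9 → J
  i=15: C-F = 23 → X
  i=16: I-R = 17 → R
  i=17: G-L = 21 → V
  i=18: T-N =  6 → G
  i=19: M-D =  9 → J
  i=20: X-A = 23 → X
  i=21: I-R = 17 → R
  shifts repeat with period 5: XRVGJ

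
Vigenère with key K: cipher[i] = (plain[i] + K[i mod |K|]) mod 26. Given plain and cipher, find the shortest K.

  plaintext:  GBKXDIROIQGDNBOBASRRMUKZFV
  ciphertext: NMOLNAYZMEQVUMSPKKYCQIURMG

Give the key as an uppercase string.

  i= 0: N-G =  7 → H
  i= 1: M-B = 11 → L
  i= 2: O-K =  4 → E
  i= 3: L-X = 14 → O
  i= 4: N-D = 10 → K
  i= 5: A-I = 18 → S
  i= 6: Y-R =  7 → H
  i= 7: Z-O = 11 → L
  i= 8: M-I =  4 → E
  i= 9: E-Q = 14 → O
  i=10: Q-G = 10 → K
  i=11: V-D = 18 → S
  i=12: U-N =  7 → H
  i=13: M-B = 11 → L
  i=14: S-O =  4 → E
  i=15: P-B = 14 → O
  i=16: K-A = 10 → K
  i=17: K-S = 18 → S
  i=18: Y-R =  7 → H
  i=19: C-R = 11 → L
  i=20: Q-M =  4 → E
  i=21: I-U = 14 → O
  i=22: U-K = 10 → K
  i=23: R-Z = 18 → S
  i=24: M-F =  7 → H
  i=25: G-V = 11 → L
  shifts repeat with period 6: HLEOKS

HLEOKS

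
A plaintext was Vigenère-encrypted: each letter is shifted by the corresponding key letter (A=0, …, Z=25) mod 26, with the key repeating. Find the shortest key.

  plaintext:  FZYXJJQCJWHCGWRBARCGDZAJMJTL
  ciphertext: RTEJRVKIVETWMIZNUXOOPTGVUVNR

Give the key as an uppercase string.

MUGMI

  i= 0: R-F = 12 → M
  i= 1: T-Z = 20 → U
  i= 2: E-Y =  6 → G
  i= 3: J-X = 12 → M
  i= 4: R-J =  8 → I
  i= 5: V-J = 12 → M
  i= 6: K-Q = 20 → U
  i= 7: I-C =  6 → G
  i= 8: V-J = 12 → M
  i= 9: E-W =  8 → I
  i=10: T-H = 12 → M
  i=11: W-C = 20 → U
  i=12: M-G =  6 → G
  i=13: I-W = 12 → M
  i=14: Z-R =  8 → I
  i=15: N-B = 12 → M
  i=16: U-A = 20 → U
  i=17: X-R =  6 → G
  i=18: O-C = 12 → M
  i=19: O-G =  8 → I
  i=20: P-D = 12 → M
  i=21: T-Z = 20 → U
  i=22: G-A =  6 → G
  i=23: V-J = 12 → M
  i=24: U-M =  8 → I
  i=25: V-J = 12 → M
  i=26: N-T = 20 → U
  i=27: R-L =  6 → G
  shifts repeat with period 5: MUGMI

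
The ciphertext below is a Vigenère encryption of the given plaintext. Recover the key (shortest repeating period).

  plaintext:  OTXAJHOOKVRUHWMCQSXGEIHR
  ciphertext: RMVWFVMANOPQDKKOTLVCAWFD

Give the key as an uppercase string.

  i= 0: R-O =  3 → D
  i= 1: M-T = 19 → T
  i= 2: V-X = 24 → Y
  i= 3: W-A = 22 → W
  i= 4: F-J = 22 → W
  i= 5: V-H = 14 → O
  i= 6: M-O = 24 → Y
  i= 7: A-O = 12 → M
  i= 8: N-K =  3 → D
  i= 9: O-V = 19 → T
  i=10: P-R = 24 → Y
  i=11: Q-U = 22 → W
  i=12: D-H = 22 → W
  i=13: K-W = 14 → O
  i=14: K-M = 24 → Y
  i=15: O-C = 12 → M
  i=16: T-Q =  3 → D
  i=17: L-S = 19 → T
  i=18: V-X = 24 → Y
  i=19: C-G = 22 → W
  i=20: A-E = 22 → W
  i=21: W-I = 14 → O
  i=22: F-H = 24 → Y
  i=23: D-R = 12 → M
  shifts repeat with period 8: DTYWWOYM

DTYWWOYM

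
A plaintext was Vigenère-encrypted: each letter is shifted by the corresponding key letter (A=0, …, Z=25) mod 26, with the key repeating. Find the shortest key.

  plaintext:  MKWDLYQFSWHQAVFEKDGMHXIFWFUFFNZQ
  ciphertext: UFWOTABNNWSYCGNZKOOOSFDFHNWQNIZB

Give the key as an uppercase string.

  i= 0: U-M =  8 → I
  i= 1: F-K = 21 → V
  i= 2: W-W =  0 → A
  i= 3: O-D = 11 → L
  i= 4: T-L =  8 → I
  i= 5: A-Y =  2 → C
  i= 6: B-Q = 11 → L
  i= 7: N-F =  8 → I
  i= 8: N-S = 21 → V
  i= 9: W-W =  0 → A
  i=10: S-H = 11 → L
  i=11: Y-Q =  8 → I
  i=12: C-A =  2 → C
  i=13: G-V = 11 → L
  i=14: N-F =  8 → I
  i=15: Z-E = 21 → V
  i=16: K-K =  0 → A
  i=17: O-D = 11 → L
  i=18: O-G =  8 → I
  i=19: O-M =  2 → C
  i=20: S-H = 11 → L
  i=21: F-X =  8 → I
  i=22: D-I = 21 → V
  i=23: F-F =  0 → A
  i=24: H-W = 11 → L
  i=25: N-F =  8 → I
  i=26: W-U =  2 → C
  i=27: Q-F = 11 → L
  i=28: N-F =  8 → I
  i=29: I-N = 21 → V
  i=30: Z-Z =  0 → A
  i=31: B-Q = 11 → L
  shifts repeat with period 7: IVALICL

IVALICL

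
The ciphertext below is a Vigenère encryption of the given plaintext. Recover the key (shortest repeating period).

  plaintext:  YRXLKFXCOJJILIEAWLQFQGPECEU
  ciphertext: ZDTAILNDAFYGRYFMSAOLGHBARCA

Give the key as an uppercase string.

BMWPYGQ

  i= 0: Z-Y =  1 → B
  i= 1: D-R = 12 → M
  i= 2: T-X = 22 → W
  i= 3: A-L = 15 → P
  i= 4: I-K = 24 → Y
  i= 5: L-F =  6 → G
  i= 6: N-X = 16 → Q
  i= 7: D-C =  1 → B
  i= 8: A-O = 12 → M
  i= 9: F-J = 22 → W
  i=10: Y-J = 15 → P
  i=11: G-I = 24 → Y
  i=12: R-L =  6 → G
  i=13: Y-I = 16 → Q
  i=14: F-E =  1 → B
  i=15: M-A = 12 → M
  i=16: S-W = 22 → W
  i=17: A-L = 15 → P
  i=18: O-Q = 24 → Y
  i=19: L-F =  6 → G
  i=20: G-Q = 16 → Q
  i=21: H-G =  1 → B
  i=22: B-P = 12 → M
  i=23: A-E = 22 → W
  i=24: R-C = 15 → P
  i=25: C-E = 24 → Y
  i=26: A-U =  6 → G
  shifts repeat with period 7: BMWPYGQ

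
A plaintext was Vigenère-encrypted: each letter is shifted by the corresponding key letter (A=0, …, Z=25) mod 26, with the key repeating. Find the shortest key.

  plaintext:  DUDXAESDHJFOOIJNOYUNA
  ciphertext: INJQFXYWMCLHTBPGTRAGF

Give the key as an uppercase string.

FTGT

  i= 0: I-D =  5 → F
  i= 1: N-U = 19 → T
  i= 2: J-D =  6 → G
  i= 3: Q-X = 19 → T
  i= 4: F-A =  5 → F
  i= 5: X-E = 19 → T
  i= 6: Y-S =  6 → G
  i= 7: W-D = 19 → T
  i= 8: M-H =  5 → F
  i= 9: C-J = 19 → T
  i=10: L-F =  6 → G
  i=11: H-O = 19 → T
  i=12: T-O =  5 → F
  i=13: B-I = 19 → T
  i=14: P-J =  6 → G
  i=15: G-N = 19 → T
  i=16: T-O =  5 → F
  i=17: R-Y = 19 → T
  i=18: A-U =  6 → G
  i=19: G-N = 19 → T
  i=20: F-A =  5 → F
  shifts repeat with period 4: FTGT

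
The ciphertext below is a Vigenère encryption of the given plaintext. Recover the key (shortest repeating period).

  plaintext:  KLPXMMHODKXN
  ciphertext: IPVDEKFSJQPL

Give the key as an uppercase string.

  i= 0: I-K = 24 → Y
  i= 1: P-L =  4 → E
  i= 2: V-P =  6 → G
  i= 3: D-X =  6 → G
  i= 4: E-M = 18 → S
  i= 5: K-M = 24 → Y
  i= 6: F-H = 24 → Y
  i= 7: S-O =  4 → E
  i= 8: J-D =  6 → G
  i= 9: Q-K =  6 → G
  i=10: P-X = 18 → S
  i=11: L-N = 24 → Y
  shifts repeat with period 6: YEGGSY

YEGGSY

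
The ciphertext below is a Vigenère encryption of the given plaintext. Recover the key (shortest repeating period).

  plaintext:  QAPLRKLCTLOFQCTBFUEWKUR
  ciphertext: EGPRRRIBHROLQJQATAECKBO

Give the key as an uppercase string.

  i= 0: E-Q = 14 → O
  i= 1: G-A =  6 → G
  i= 2: P-P =  0 → A
  i= 3: R-L =  6 → G
  i= 4: R-R =  0 → A
  i= 5: R-K =  7 → H
  i= 6: I-L = 23 → X
  i= 7: B-C = 25 → Z
  i= 8: H-T = 14 → O
  i= 9: R-L =  6 → G
  i=10: O-O =  0 → A
  i=11: L-F =  6 → G
  i=12: Q-Q =  0 → A
  i=13: J-C =  7 → H
  i=14: Q-T = 23 → X
  i=15: A-B = 25 → Z
  i=16: T-F = 14 → O
  i=17: A-U =  6 → G
  i=18: E-E =  0 → A
  i=19: C-W =  6 → G
  i=20: K-K =  0 → A
  i=21: B-U =  7 → H
  i=22: O-R = 23 → X
  shifts repeat with period 8: OGAGAHXZ

OGAGAHXZ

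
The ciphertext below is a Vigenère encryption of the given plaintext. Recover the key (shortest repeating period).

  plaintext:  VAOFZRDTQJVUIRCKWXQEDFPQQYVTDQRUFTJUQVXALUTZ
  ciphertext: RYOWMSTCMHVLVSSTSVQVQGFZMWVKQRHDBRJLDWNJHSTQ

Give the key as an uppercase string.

  i= 0: R-V = 22 → W
  i= 1: Y-A = 24 → Y
  i= 2: O-O =  0 → A
  i= 3: W-F = 17 → R
  i= 4: M-Z = 13 → N
  i= 5: S-R =  1 → B
  i= 6: T-D = 16 → Q
  i= 7: C-T =  9 → J
  i= 8: M-Q = 22 → W
  i= 9: H-J = 24 → Y
  i=10: V-V =  0 → A
  i=11: L-U = 17 → R
  i=12: V-I = 13 → N
  i=13: S-R =  1 → B
  i=14: S-C = 16 → Q
  i=15: T-K =  9 → J
  i=16: S-W = 22 → W
  i=17: V-X = 24 → Y
  i=18: Q-Q =  0 → A
  i=19: V-E = 17 → R
  i=20: Q-D = 13 → N
  i=21: G-F =  1 → B
  i=22: F-P = 16 → Q
  i=23: Z-Q =  9 → J
  i=24: M-Q = 22 → W
  i=25: W-Y = 24 → Y
  i=26: V-V =  0 → A
  i=27: K-T = 17 → R
  i=28: Q-D = 13 → N
  i=29: R-Q =  1 → B
  i=30: H-R = 16 → Q
  i=31: D-U =  9 → J
  i=32: B-F = 22 → W
  i=33: R-T = 24 → Y
  i=34: J-J =  0 → A
  i=35: L-U = 17 → R
  i=36: D-Q = 13 → N
  i=37: W-V =  1 → B
  i=38: N-X = 16 → Q
  i=39: J-A =  9 → J
  i=40: H-L = 22 → W
  i=41: S-U = 24 → Y
  i=42: T-T =  0 → A
  i=43: Q-Z = 17 → R
  shifts repeat with period 8: WYARNBQJ

WYARNBQJ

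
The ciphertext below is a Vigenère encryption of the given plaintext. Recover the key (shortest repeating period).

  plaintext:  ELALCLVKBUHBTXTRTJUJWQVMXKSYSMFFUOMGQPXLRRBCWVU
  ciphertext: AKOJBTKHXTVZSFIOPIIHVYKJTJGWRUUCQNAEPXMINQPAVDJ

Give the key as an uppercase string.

WZOYZIPX

  i= 0: A-E = 22 → W
  i= 1: K-L = 25 → Z
  i= 2: O-A = 14 → O
  i= 3: J-L = 24 → Y
  i= 4: B-C = 25 → Z
  i= 5: T-L =  8 → I
  i= 6: K-V = 15 → P
  i= 7: H-K = 23 → X
  i= 8: X-B = 22 → W
  i= 9: T-U = 25 → Z
  i=10: V-H = 14 → O
  i=11: Z-B = 24 → Y
  i=12: S-T = 25 → Z
  i=13: F-X =  8 → I
  i=14: I-T = 15 → P
  i=15: O-R = 23 → X
  i=16: P-T = 22 → W
  i=17: I-J = 25 → Z
  i=18: I-U = 14 → O
  i=19: H-J = 24 → Y
  i=20: V-W = 25 → Z
  i=21: Y-Q =  8 → I
  i=22: K-V = 15 → P
  i=23: J-M = 23 → X
  i=24: T-X = 22 → W
  i=25: J-K = 25 → Z
  i=26: G-S = 14 → O
  i=27: W-Y = 24 → Y
  i=28: R-S = 25 → Z
  i=29: U-M =  8 → I
  i=30: U-F = 15 → P
  i=31: C-F = 23 → X
  i=32: Q-U = 22 → W
  i=33: N-O = 25 → Z
  i=34: A-M = 14 → O
  i=35: E-G = 24 → Y
  i=36: P-Q = 25 → Z
  i=37: X-P =  8 → I
  i=38: M-X = 15 → P
  i=39: I-L = 23 → X
  i=40: N-R = 22 → W
  i=41: Q-R = 25 → Z
  i=42: P-B = 14 → O
  i=43: A-C = 24 → Y
  i=44: V-W = 25 → Z
  i=45: D-V =  8 → I
  i=46: J-U = 15 → P
  shifts repeat with period 8: WZOYZIPX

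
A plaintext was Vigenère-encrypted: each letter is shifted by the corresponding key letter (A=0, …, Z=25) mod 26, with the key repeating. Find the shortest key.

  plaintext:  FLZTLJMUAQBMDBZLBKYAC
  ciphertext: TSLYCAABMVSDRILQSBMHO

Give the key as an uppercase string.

OHMFRR

  i= 0: T-F = 14 → O
  i= 1: S-L =  7 → H
  i= 2: L-Z = 12 → M
  i= 3: Y-T =  5 → F
  i= 4: C-L = 17 → R
  i= 5: A-J = 17 → R
  i= 6: A-M = 14 → O
  i= 7: B-U =  7 → H
  i= 8: M-A = 12 → M
  i= 9: V-Q =  5 → F
  i=10: S-B = 17 → R
  i=11: D-M = 17 → R
  i=12: R-D = 14 → O
  i=13: I-B =  7 → H
  i=14: L-Z = 12 → M
  i=15: Q-L =  5 → F
  i=16: S-B = 17 → R
  i=17: B-K = 17 → R
  i=18: M-Y = 14 → O
  i=19: H-A =  7 → H
  i=20: O-C = 12 → M
  shifts repeat with period 6: OHMFRR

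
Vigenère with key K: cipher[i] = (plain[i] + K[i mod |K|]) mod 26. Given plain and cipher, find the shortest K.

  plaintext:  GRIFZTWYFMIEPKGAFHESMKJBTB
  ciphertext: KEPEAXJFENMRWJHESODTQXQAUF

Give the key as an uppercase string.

  i= 0: K-G =  4 → E
  i= 1: E-R = 13 → N
  i= 2: P-I =  7 → H
  i= 3: E-F = 25 → Z
  i= 4: A-Z =  1 → B
  i= 5: X-T =  4 → E
  i= 6: J-W = 13 → N
  i= 7: F-Y =  7 → H
  i= 8: E-F = 25 → Z
  i= 9: N-M =  1 → B
  i=10: M-I =  4 → E
  i=11: R-E = 13 → N
  i=12: W-P =  7 → H
  i=13: J-K = 25 → Z
  i=14: H-G =  1 → B
  i=15: E-A =  4 → E
  i=16: S-F = 13 → N
  i=17: O-H =  7 → H
  i=18: D-E = 25 → Z
  i=19: T-S =  1 → B
  i=20: Q-M =  4 → E
  i=21: X-K = 13 → N
  i=22: Q-J =  7 → H
  i=23: A-B = 25 → Z
  i=24: U-T =  1 → B
  i=25: F-B =  4 → E
  shifts repeat with period 5: ENHZB

ENHZB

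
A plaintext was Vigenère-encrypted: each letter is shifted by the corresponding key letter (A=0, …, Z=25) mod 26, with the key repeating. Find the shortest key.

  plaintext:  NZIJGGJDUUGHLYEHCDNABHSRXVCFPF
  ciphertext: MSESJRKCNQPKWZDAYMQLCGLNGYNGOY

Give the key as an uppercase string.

ZTWJDLB

  i= 0: M-N = 25 → Z
  i= 1: S-Z = 19 → T
  i= 2: E-I = 22 → W
  i= 3: S-J =  9 → J
  i= 4: J-G =  3 → D
  i= 5: R-G = 11 → L
  i= 6: K-J =  1 → B
  i= 7: C-D = 25 → Z
  i= 8: N-U = 19 → T
  i= 9: Q-U = 22 → W
  i=10: P-G =  9 → J
  i=11: K-H =  3 → D
  i=12: W-L = 11 → L
  i=13: Z-Y =  1 → B
  i=14: D-E = 25 → Z
  i=15: A-H = 19 → T
  i=16: Y-C = 22 → W
  i=17: M-D =  9 → J
  i=18: Q-N =  3 → D
  i=19: L-A = 11 → L
  i=20: C-B =  1 → B
  i=21: G-H = 25 → Z
  i=22: L-S = 19 → T
  i=23: N-R = 22 → W
  i=24: G-X =  9 → J
  i=25: Y-V =  3 → D
  i=26: N-C = 11 → L
  i=27: G-F =  1 → B
  i=28: O-P = 25 → Z
  i=29: Y-F = 19 → T
  shifts repeat with period 7: ZTWJDLB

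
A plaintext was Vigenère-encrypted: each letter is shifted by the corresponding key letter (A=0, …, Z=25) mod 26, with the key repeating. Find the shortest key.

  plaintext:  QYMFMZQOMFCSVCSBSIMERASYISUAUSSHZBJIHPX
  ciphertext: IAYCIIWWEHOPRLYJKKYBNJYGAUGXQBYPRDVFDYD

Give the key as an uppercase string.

  i= 0: I-Q = 18 → S
  i= 1: A-Y =  2 → C
  i= 2: Y-M = 12 → M
  i= 3: C-F = 23 → X
  i= 4: I-M = 22 → W
  i= 5: I-Z =  9 → J
  i= 6: W-Q =  6 → G
  i= 7: W-O =  8 → I
  i= 8: E-M = 18 → S
  i= 9: H-F =  2 → C
  i=10: O-C = 12 → M
  i=11: P-S = 23 → X
  i=12: R-V = 22 → W
  i=13: L-C =  9 → J
  i=14: Y-S =  6 → G
  i=15: J-B =  8 → I
  i=16: K-S = 18 → S
  i=17: K-I =  2 → C
  i=18: Y-M = 12 → M
  i=19: B-E = 23 → X
  i=20: N-R = 22 → W
  i=21: J-A =  9 → J
  i=22: Y-S =  6 → G
  i=23: G-Y =  8 → I
  i=24: A-I = 18 → S
  i=25: U-S =  2 → C
  i=26: G-U = 12 → M
  i=27: X-A = 23 → X
  i=28: Q-U = 22 → W
  i=29: B-S =  9 → J
  i=30: Y-S =  6 → G
  i=31: P-H =  8 → I
  i=32: R-Z = 18 → S
  i=33: D-B =  2 → C
  i=34: V-J = 12 → M
  i=35: F-I = 23 → X
  i=36: D-H = 22 → W
  i=37: Y-P =  9 → J
  i=38: D-X =  6 → G
  shifts repeat with period 8: SCMXWJGI

SCMXWJGI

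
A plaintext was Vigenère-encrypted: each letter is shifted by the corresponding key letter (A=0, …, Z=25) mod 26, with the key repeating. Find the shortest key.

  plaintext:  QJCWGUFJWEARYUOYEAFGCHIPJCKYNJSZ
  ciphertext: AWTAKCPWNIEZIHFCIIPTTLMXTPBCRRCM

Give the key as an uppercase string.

KNREEI

  i= 0: A-Q = 10 → K
  i= 1: W-J = 13 → N
  i= 2: T-C = 17 → R
  i= 3: A-W =  4 → E
  i= 4: K-G =  4 → E
  i= 5: C-U =  8 → I
  i= 6: P-F = 10 → K
  i= 7: W-J = 13 → N
  i= 8: N-W = 17 → R
  i= 9: I-E =  4 → E
  i=10: E-A =  4 → E
  i=11: Z-R =  8 → I
  i=12: I-Y = 10 → K
  i=13: H-U = 13 → N
  i=14: F-O = 17 → R
  i=15: C-Y =  4 → E
  i=16: I-E =  4 → E
  i=17: I-A =  8 → I
  i=18: P-F = 10 → K
  i=19: T-G = 13 → N
  i=20: T-C = 17 → R
  i=21: L-H =  4 → E
  i=22: M-I =  4 → E
  i=23: X-P =  8 → I
  i=24: T-J = 10 → K
  i=25: P-C = 13 → N
  i=26: B-K = 17 → R
  i=27: C-Y =  4 → E
  i=28: R-N =  4 → E
  i=29: R-J =  8 → I
  i=30: C-S = 10 → K
  i=31: M-Z = 13 → N
  shifts repeat with period 6: KNREEI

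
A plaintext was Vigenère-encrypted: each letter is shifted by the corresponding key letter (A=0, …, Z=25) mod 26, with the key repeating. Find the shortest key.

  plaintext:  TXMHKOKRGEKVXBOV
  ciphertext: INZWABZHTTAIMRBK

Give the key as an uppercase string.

PQN

  i= 0: I-T = 15 → P
  i= 1: N-X = 16 → Q
  i= 2: Z-M = 13 → N
  i= 3: W-H = 15 → P
  i= 4: A-K = 16 → Q
  i= 5: B-O = 13 → N
  i= 6: Z-K = 15 → P
  i= 7: H-R = 16 → Q
  i= 8: T-G = 13 → N
  i= 9: T-E = 15 → P
  i=10: A-K = 16 → Q
  i=11: I-V = 13 → N
  i=12: M-X = 15 → P
  i=13: R-B = 16 → Q
  i=14: B-O = 13 → N
  i=15: K-V = 15 → P
  shifts repeat with period 3: PQN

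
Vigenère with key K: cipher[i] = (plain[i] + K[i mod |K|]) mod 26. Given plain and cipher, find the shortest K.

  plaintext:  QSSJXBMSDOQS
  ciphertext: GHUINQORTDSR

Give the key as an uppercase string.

QPCZ

  i= 0: G-Q = 16 → Q
  i= 1: H-S = 15 → P
  i= 2: U-S =  2 → C
  i= 3: I-J = 25 → Z
  i= 4: N-X = 16 → Q
  i= 5: Q-B = 15 → P
  i= 6: O-M =  2 → C
  i= 7: R-S = 25 → Z
  i= 8: T-D = 16 → Q
  i= 9: D-O = 15 → P
  i=10: S-Q =  2 → C
  i=11: R-S = 25 → Z
  shifts repeat with period 4: QPCZ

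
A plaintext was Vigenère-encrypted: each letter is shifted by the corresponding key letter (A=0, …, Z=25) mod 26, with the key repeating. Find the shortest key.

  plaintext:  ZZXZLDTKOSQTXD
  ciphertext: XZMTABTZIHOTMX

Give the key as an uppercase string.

  i= 0: X-Z = 24 → Y
  i= 1: Z-Z =  0 → A
  i= 2: M-X = 15 → P
  i= 3: T-Z = 20 → U
  i= 4: A-L = 15 → P
  i= 5: B-D = 24 → Y
  i= 6: T-T =  0 → A
  i= 7: Z-K = 15 → P
  i= 8: I-O = 20 → U
  i= 9: H-S = 15 → P
  i=10: O-Q = 24 → Y
  i=11: T-T =  0 → A
  i=12: M-X = 15 → P
  i=13: X-D = 20 → U
  shifts repeat with period 5: YAPUP

YAPUP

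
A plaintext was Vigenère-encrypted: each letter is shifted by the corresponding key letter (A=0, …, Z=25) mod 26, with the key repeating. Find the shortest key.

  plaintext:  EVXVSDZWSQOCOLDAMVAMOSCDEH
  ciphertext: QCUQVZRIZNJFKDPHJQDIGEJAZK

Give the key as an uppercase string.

MHXVDWS

  i= 0: Q-E = 12 → M
  i= 1: C-V =  7 → H
  i= 2: U-X = 23 → X
  i= 3: Q-V = 21 → V
  i= 4: V-S =  3 → D
  i= 5: Z-D = 22 → W
  i= 6: R-Z = 18 → S
  i= 7: I-W = 12 → M
  i= 8: Z-S =  7 → H
  i= 9: N-Q = 23 → X
  i=10: J-O = 21 → V
  i=11: F-C =  3 → D
  i=12: K-O = 22 → W
  i=13: D-L = 18 → S
  i=14: P-D = 12 → M
  i=15: H-A =  7 → H
  i=16: J-M = 23 → X
  i=17: Q-V = 21 → V
  i=18: D-A =  3 → D
  i=19: I-M = 22 → W
  i=20: G-O = 18 → S
  i=21: E-S = 12 → M
  i=22: J-C =  7 → H
  i=23: A-D = 23 → X
  i=24: Z-E = 21 → V
  i=25: K-H =  3 → D
  shifts repeat with period 7: MHXVDWS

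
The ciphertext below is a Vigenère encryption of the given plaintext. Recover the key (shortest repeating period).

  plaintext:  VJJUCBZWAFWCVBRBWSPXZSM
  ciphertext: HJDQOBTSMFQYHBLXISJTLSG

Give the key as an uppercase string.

MAUW

  i= 0: H-V = 12 → M
  i= 1: J-J =  0 → A
  i= 2: D-J = 20 → U
  i= 3: Q-U = 22 → W
  i= 4: O-C = 12 → M
  i= 5: B-B =  0 → A
  i= 6: T-Z = 20 → U
  i= 7: S-W = 22 → W
  i= 8: M-A = 12 → M
  i= 9: F-F =  0 → A
  i=10: Q-W = 20 → U
  i=11: Y-C = 22 → W
  i=12: H-V = 12 → M
  i=13: B-B =  0 → A
  i=14: L-R = 20 → U
  i=15: X-B = 22 → W
  i=16: I-W = 12 → M
  i=17: S-S =  0 → A
  i=18: J-P = 20 → U
  i=19: T-X = 22 → W
  i=20: L-Z = 12 → M
  i=21: S-S =  0 → A
  i=22: G-M = 20 → U
  shifts repeat with period 4: MAUW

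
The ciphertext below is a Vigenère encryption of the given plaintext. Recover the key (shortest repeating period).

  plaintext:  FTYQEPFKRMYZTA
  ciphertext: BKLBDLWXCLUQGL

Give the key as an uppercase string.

  i= 0: B-F = 22 → W
  i= 1: K-T = 17 → R
  i= 2: L-Y = 13 → N
  i= 3: B-Q = 11 → L
  i= 4: D-E = 25 → Z
  i= 5: L-P = 22 → W
  i= 6: W-F = 17 → R
  i= 7: X-K = 13 → N
  i= 8: C-R = 11 → L
  i= 9: L-M = 25 → Z
  i=10: U-Y = 22 → W
  i=11: Q-Z = 17 → R
  i=12: G-T = 13 → N
  i=13: L-A = 11 → L
  shifts repeat with period 5: WRNLZ

WRNLZ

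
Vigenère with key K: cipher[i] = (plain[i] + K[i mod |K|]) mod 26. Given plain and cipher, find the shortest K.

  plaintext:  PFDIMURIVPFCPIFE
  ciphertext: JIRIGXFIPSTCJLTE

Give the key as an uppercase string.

  i= 0: J-P = 20 → U
  i= 1: I-F =  3 → D
  i= 2: R-D = 14 → O
  i= 3: I-I =  0 → A
  i= 4: G-M = 20 → U
  i= 5: X-U =  3 → D
  i= 6: F-R = 14 → O
  i= 7: I-I =  0 → A
  i= 8: P-V = 20 → U
  i= 9: S-P =  3 → D
  i=10: T-F = 14 → O
  i=11: C-C =  0 → A
  i=12: J-P = 20 → U
  i=13: L-I =  3 → D
  i=14: T-F = 14 → O
  i=15: E-E =  0 → A
  shifts repeat with period 4: UDOA

UDOA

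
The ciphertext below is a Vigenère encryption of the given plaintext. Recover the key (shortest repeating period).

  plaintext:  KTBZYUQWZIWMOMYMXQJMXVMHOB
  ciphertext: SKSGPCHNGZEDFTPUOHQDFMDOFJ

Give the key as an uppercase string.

IRRHR

  i= 0: S-K =  8 → I
  i= 1: K-T = 17 → R
  i= 2: S-B = 17 → R
  i= 3: G-Z =  7 → H
  i= 4: P-Y = 17 → R
  i= 5: C-U =  8 → I
  i= 6: H-Q = 17 → R
  i= 7: N-W = 17 → R
  i= 8: G-Z =  7 → H
  i= 9: Z-I = 17 → R
  i=10: E-W =  8 → I
  i=11: D-M = 17 → R
  i=12: F-O = 17 → R
  i=13: T-M =  7 → H
  i=14: P-Y = 17 → R
  i=15: U-M =  8 → I
  i=16: O-X = 17 → R
  i=17: H-Q = 17 → R
  i=18: Q-J =  7 → H
  i=19: D-M = 17 → R
  i=20: F-X =  8 → I
  i=21: M-V = 17 → R
  i=22: D-M = 17 → R
  i=23: O-H =  7 → H
  i=24: F-O = 17 → R
  i=25: J-B =  8 → I
  shifts repeat with period 5: IRRHR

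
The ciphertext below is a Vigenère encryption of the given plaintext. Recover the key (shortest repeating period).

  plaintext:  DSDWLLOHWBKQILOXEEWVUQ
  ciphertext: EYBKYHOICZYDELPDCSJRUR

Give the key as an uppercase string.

  i= 0: E-D =  1 → B
  i= 1: Y-S =  6 → G
  i= 2: B-D = 24 → Y
  i= 3: K-W = 14 → O
  i= 4: Y-L = 13 → N
  i= 5: H-L = 22 → W
  i= 6: O-O =  0 → A
  i= 7: I-H =  1 → B
  i= 8: C-W =  6 → G
  i= 9: Z-B = 24 → Y
  i=10: Y-K = 14 → O
  i=11: D-Q = 13 → N
  i=12: E-I = 22 → W
  i=13: L-L =  0 → A
  i=14: P-O =  1 → B
  i=15: D-X =  6 → G
  i=16: C-E = 24 → Y
  i=17: S-E = 14 → O
  i=18: J-W = 13 → N
  i=19: R-V = 22 → W
  i=20: U-U =  0 → A
  i=21: R-Q =  1 → B
  shifts repeat with period 7: BGYONWA

BGYONWA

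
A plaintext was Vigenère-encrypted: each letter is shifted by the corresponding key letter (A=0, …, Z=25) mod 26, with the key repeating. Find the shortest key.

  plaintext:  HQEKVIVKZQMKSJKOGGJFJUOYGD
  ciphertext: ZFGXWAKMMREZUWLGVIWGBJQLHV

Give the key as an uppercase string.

  i= 0: Z-H = 18 → S
  i= 1: F-Q = 15 → P
  i= 2: G-E =  2 → C
  i= 3: X-K = 13 → N
  i= 4: W-V =  1 → B
  i= 5: A-I = 18 → S
  i= 6: K-V = 15 → P
  i= 7: M-K =  2 → C
  i= 8: M-Z = 13 → N
  i= 9: R-Q =  1 → B
  i=10: E-M = 18 → S
  i=11: Z-K = 15 → P
  i=12: U-S =  2 → C
  i=13: W-J = 13 → N
  i=14: L-K =  1 → B
  i=15: G-O = 18 → S
  i=16: V-G = 15 → P
  i=17: I-G =  2 → C
  i=18: W-J = 13 → N
  i=19: G-F =  1 → B
  i=20: B-J = 18 → S
  i=21: J-U = 15 → P
  i=22: Q-O =  2 → C
  i=23: L-Y = 13 → N
  i=24: H-G =  1 → B
  i=25: V-D = 18 → S
  shifts repeat with period 5: SPCNB

SPCNB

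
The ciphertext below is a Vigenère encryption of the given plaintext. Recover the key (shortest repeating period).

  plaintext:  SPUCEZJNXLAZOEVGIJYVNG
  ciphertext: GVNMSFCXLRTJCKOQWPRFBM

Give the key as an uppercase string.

OGTK

  i= 0: G-S = 14 → O
  i= 1: V-P =  6 → G
  i= 2: N-U = 19 → T
  i= 3: M-C = 10 → K
  i= 4: S-E = 14 → O
  i= 5: F-Z =  6 → G
  i= 6: C-J = 19 → T
  i= 7: X-N = 10 → K
  i= 8: L-X = 14 → O
  i= 9: R-L =  6 → G
  i=10: T-A = 19 → T
  i=11: J-Z = 10 → K
  i=12: C-O = 14 → O
  i=13: K-E =  6 → G
  i=14: O-V = 19 → T
  i=15: Q-G = 10 → K
  i=16: W-I = 14 → O
  i=17: P-J =  6 → G
  i=18: R-Y = 19 → T
  i=19: F-V = 10 → K
  i=20: B-N = 14 → O
  i=21: M-G =  6 → G
  shifts repeat with period 4: OGTK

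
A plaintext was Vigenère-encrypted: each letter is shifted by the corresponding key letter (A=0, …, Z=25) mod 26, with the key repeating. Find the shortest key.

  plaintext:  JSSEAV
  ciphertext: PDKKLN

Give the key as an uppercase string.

  i= 0: P-J =  6 → G
  i= 1: D-S = 11 → L
  i= 2: K-S = 18 → S
  i= 3: K-E =  6 → G
  i= 4: L-A = 11 → L
  i= 5: N-V = 18 → S
  shifts repeat with period 3: GLS

GLS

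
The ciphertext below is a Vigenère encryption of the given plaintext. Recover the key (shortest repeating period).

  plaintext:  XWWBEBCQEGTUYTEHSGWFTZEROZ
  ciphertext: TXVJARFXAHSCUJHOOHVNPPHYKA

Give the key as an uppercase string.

  i= 0: T-X = 22 → W
  i= 1: X-W =  1 → B
  i= 2: V-W = 25 → Z
  i= 3: J-B =  8 → I
  i= 4: A-E = 22 → W
  i= 5: R-B = 16 → Q
  i= 6: F-C =  3 → D
  i= 7: X-Q =  7 → H
  i= 8: A-E = 22 → W
  i= 9: H-G =  1 → B
  i=10: S-T = 25 → Z
  i=11: C-U =  8 → I
  i=12: U-Y = 22 → W
  i=13: J-T = 16 → Q
  i=14: H-E =  3 → D
  i=15: O-H =  7 → H
  i=16: O-S = 22 → W
  i=17: H-G =  1 → B
  i=18: V-W = 25 → Z
  i=19: N-F =  8 → I
  i=20: P-T = 22 → W
  i=21: P-Z = 16 → Q
  i=22: H-E =  3 → D
  i=23: Y-R =  7 → H
  i=24: K-O = 22 → W
  i=25: A-Z =  1 → B
  shifts repeat with period 8: WBZIWQDH

WBZIWQDH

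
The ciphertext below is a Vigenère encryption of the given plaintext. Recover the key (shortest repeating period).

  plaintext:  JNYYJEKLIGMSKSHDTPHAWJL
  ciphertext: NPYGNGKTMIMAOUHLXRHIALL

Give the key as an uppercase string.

  i= 0: N-J =  4 → E
  i= 1: P-N =  2 → C
  i= 2: Y-Y =  0 → A
  i= 3: G-Y =  8 → I
  i= 4: N-J =  4 → E
  i= 5: G-E =  2 → C
  i= 6: K-K =  0 → A
  i= 7: T-L =  8 → I
  i= 8: M-I =  4 → E
  i= 9: I-G =  2 → C
  i=10: M-M =  0 → A
  i=11: A-S =  8 → I
  i=12: O-K =  4 → E
  i=13: U-S =  2 → C
  i=14: H-H =  0 → A
  i=15: L-D =  8 → I
  i=16: X-T =  4 → E
  i=17: R-P =  2 → C
  i=18: H-H =  0 → A
  i=19: I-A =  8 → I
  i=20: A-W =  4 → E
  i=21: L-J =  2 → C
  i=22: L-L =  0 → A
  shifts repeat with period 4: ECAI

ECAI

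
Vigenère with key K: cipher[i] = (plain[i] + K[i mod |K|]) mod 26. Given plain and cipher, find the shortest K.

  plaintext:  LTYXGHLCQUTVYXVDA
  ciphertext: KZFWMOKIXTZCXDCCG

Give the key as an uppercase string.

  i= 0: K-L = 25 → Z
  i= 1: Z-T =  6 → G
  i= 2: F-Y =  7 → H
  i= 3: W-X = 25 → Z
  i= 4: M-G =  6 → G
  i= 5: O-H =  7 → H
  i= 6: K-L = 25 → Z
  i= 7: I-C =  6 → G
  i= 8: X-Q =  7 → H
  i= 9: T-U = 25 → Z
  i=10: Z-T =  6 → G
  i=11: C-V =  7 → H
  i=12: X-Y = 25 → Z
  i=13: D-X =  6 → G
  i=14: C-V =  7 → H
  i=15: C-D = 25 → Z
  i=16: G-A =  6 → G
  shifts repeat with period 3: ZGH

ZGH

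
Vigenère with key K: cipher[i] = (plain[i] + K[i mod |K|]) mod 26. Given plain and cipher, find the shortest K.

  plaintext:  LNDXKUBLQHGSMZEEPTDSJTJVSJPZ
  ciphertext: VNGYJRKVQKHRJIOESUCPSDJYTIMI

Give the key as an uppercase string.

KADBZXJ

  i= 0: V-L = 10 → K
  i= 1: N-N =  0 → A
  i= 2: G-D =  3 → D
  i= 3: Y-X =  1 → B
  i= 4: J-K = 25 → Z
  i= 5: R-U = 23 → X
  i= 6: K-B =  9 → J
  i= 7: V-L = 10 → K
  i= 8: Q-Q =  0 → A
  i= 9: K-H =  3 → D
  i=10: H-G =  1 → B
  i=11: R-S = 25 → Z
  i=12: J-M = 23 → X
  i=13: I-Z =  9 → J
  i=14: O-E = 10 → K
  i=15: E-E =  0 → A
  i=16: S-P =  3 → D
  i=17: U-T =  1 → B
  i=18: C-D = 25 → Z
  i=19: P-S = 23 → X
  i=20: S-J =  9 → J
  i=21: D-T = 10 → K
  i=22: J-J =  0 → A
  i=23: Y-V =  3 → D
  i=24: T-S =  1 → B
  i=25: I-J = 25 → Z
  i=26: M-P = 23 → X
  i=27: I-Z =  9 → J
  shifts repeat with period 7: KADBZXJ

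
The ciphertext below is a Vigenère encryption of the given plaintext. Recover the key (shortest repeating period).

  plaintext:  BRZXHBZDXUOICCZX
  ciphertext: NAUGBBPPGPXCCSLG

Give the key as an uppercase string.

MJVJUAQ

  i= 0: N-B = 12 → M
  i= 1: A-R =  9 → J
  i= 2: U-Z = 21 → V
  i= 3: G-X =  9 → J
  i= 4: B-H = 20 → U
  i= 5: B-B =  0 → A
  i= 6: P-Z = 16 → Q
  i= 7: P-D = 12 → M
  i= 8: G-X =  9 → J
  i= 9: P-U = 21 → V
  i=10: X-O =  9 → J
  i=11: C-I = 20 → U
  i=12: C-C =  0 → A
  i=13: S-C = 16 → Q
  i=14: L-Z = 12 → M
  i=15: G-X =  9 → J
  shifts repeat with period 7: MJVJUAQ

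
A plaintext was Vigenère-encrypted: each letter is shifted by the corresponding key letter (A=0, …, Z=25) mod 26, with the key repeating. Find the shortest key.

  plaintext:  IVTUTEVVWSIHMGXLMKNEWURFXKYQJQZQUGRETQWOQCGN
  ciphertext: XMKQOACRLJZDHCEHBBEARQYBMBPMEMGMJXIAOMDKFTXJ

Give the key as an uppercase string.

PRRWVWHW

  i= 0: X-I = 15 → P
  i= 1: M-V = 17 → R
  i= 2: K-T = 17 → R
  i= 3: Q-U = 22 → W
  i= 4: O-T = 21 → V
  i= 5: A-E = 22 → W
  i= 6: C-V =  7 → H
  i= 7: R-V = 22 → W
  i= 8: L-W = 15 → P
  i= 9: J-S = 17 → R
  i=10: Z-I = 17 → R
  i=11: D-H = 22 → W
  i=12: H-M = 21 → V
  i=13: C-G = 22 → W
  i=14: E-X =  7 → H
  i=15: H-L = 22 → W
  i=16: B-M = 15 → P
  i=17: B-K = 17 → R
  i=18: E-N = 17 → R
  i=19: A-E = 22 → W
  i=20: R-W = 21 → V
  i=21: Q-U = 22 → W
  i=22: Y-R =  7 → H
  i=23: B-F = 22 → W
  i=24: M-X = 15 → P
  i=25: B-K = 17 → R
  i=26: P-Y = 17 → R
  i=27: M-Q = 22 → W
  i=28: E-J = 21 → V
  i=29: M-Q = 22 → W
  i=30: G-Z =  7 → H
  i=31: M-Q = 22 → W
  i=32: J-U = 15 → P
  i=33: X-G = 17 → R
  i=34: I-R = 17 → R
  i=35: A-E = 22 → W
  i=36: O-T = 21 → V
  i=37: M-Q = 22 → W
  i=38: D-W =  7 → H
  i=39: K-O = 22 → W
  i=40: F-Q = 15 → P
  i=41: T-C = 17 → R
  i=42: X-G = 17 → R
  i=43: J-N = 22 → W
  shifts repeat with period 8: PRRWVWHW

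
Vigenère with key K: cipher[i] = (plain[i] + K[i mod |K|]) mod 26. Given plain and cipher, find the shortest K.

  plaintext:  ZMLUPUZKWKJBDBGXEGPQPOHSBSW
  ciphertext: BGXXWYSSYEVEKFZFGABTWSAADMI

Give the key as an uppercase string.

  i= 0: B-Z =  2 → C
  i= 1: G-M = 20 → U
  i= 2: X-L = 12 → M
  i= 3: X-U =  3 → D
  i= 4: W-P =  7 → H
  i= 5: Y-U =  4 → E
  i= 6: S-Z = 19 → T
  i= 7: S-K =  8 → I
  i= 8: Y-W =  2 → C
  i= 9: E-K = 20 → U
  i=10: V-J = 12 → M
  i=11: E-B =  3 → D
  i=12: K-D =  7 → H
  i=13: F-B =  4 → E
  i=14: Z-G = 19 → T
  i=15: F-X =  8 → I
  i=16: G-E =  2 → C
  i=17: A-G = 20 → U
  i=18: B-P = 12 → M
  i=19: T-Q =  3 → D
  i=20: W-P =  7 → H
  i=21: S-O =  4 → E
  i=22: A-H = 19 → T
  i=23: A-S =  8 → I
  i=24: D-B =  2 → C
  i=25: M-S = 20 → U
  i=26: I-W = 12 → M
  shifts repeat with period 8: CUMDHETI

CUMDHETI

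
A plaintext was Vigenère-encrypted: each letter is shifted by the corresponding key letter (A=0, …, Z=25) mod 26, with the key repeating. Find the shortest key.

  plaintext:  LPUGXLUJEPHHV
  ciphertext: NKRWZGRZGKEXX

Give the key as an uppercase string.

CVXQ

  i= 0: N-L =  2 → C
  i= 1: K-P = 21 → V
  i= 2: R-U = 23 → X
  i= 3: W-G = 16 → Q
  i= 4: Z-X =  2 → C
  i= 5: G-L = 21 → V
  i= 6: R-U = 23 → X
  i= 7: Z-J = 16 → Q
  i= 8: G-E =  2 → C
  i= 9: K-P = 21 → V
  i=10: E-H = 23 → X
  i=11: X-H = 16 → Q
  i=12: X-V =  2 → C
  shifts repeat with period 4: CVXQ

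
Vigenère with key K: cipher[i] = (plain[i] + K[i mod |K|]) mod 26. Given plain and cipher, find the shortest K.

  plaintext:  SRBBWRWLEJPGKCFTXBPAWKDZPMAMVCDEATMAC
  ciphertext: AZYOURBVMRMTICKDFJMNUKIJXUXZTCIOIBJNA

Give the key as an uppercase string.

IIXNYAFK

  i= 0: A-S =  8 → I
  i= 1: Z-R =  8 → I
  i= 2: Y-B = 23 → X
  i= 3: O-B = 13 → N
  i= 4: U-W = 24 → Y
  i= 5: R-R =  0 → A
  i= 6: B-W =  5 → F
  i= 7: V-L = 10 → K
  i= 8: M-E =  8 → I
  i= 9: R-J =  8 → I
  i=10: M-P = 23 → X
  i=11: T-G = 13 → N
  i=12: I-K = 24 → Y
  i=13: C-C =  0 → A
  i=14: K-F =  5 → F
  i=15: D-T = 10 → K
  i=16: F-X =  8 → I
  i=17: J-B =  8 → I
  i=18: M-P = 23 → X
  i=19: N-A = 13 → N
  i=20: U-W = 24 → Y
  i=21: K-K =  0 → A
  i=22: I-D =  5 → F
  i=23: J-Z = 10 → K
  i=24: X-P =  8 → I
  i=25: U-M =  8 → I
  i=26: X-A = 23 → X
  i=27: Z-M = 13 → N
  i=28: T-V = 24 → Y
  i=29: C-C =  0 → A
  i=30: I-D =  5 → F
  i=31: O-E = 10 → K
  i=32: I-A =  8 → I
  i=33: B-T =  8 → I
  i=34: J-M = 23 → X
  i=35: N-A = 13 → N
  i=36: A-C = 24 → Y
  shifts repeat with period 8: IIXNYAFK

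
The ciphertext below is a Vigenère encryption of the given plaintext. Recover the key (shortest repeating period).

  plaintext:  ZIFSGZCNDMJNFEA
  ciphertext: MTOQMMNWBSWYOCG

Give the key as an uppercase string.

  i= 0: M-Z = 13 → N
  i= 1: T-I = 11 → L
  i= 2: O-F =  9 → J
  i= 3: Q-S = 24 → Y
  i= 4: M-G =  6 → G
  i= 5: M-Z = 13 → N
  i= 6: N-C = 11 → L
  i= 7: W-N =  9 → J
  i= 8: B-D = 24 → Y
  i= 9: S-M =  6 → G
  i=10: W-J = 13 → N
  i=11: Y-N = 11 → L
  i=12: O-F =  9 → J
  i=13: C-E = 24 → Y
  i=14: G-A =  6 → G
  shifts repeat with period 5: NLJYG

NLJYG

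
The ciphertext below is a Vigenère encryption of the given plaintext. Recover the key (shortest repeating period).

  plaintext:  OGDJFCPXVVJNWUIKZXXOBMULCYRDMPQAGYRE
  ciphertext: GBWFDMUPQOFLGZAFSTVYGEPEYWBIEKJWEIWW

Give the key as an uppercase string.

  i= 0: G-O = 18 → S
  i= 1: B-G = 21 → V
  i= 2: W-D = 19 → T
  i= 3: F-J = 22 → W
  i= 4: D-F = 24 → Y
  i= 5: M-C = 10 → K
  i= 6: U-P =  5 → F
  i= 7: P-X = 18 → S
  i= 8: Q-V = 21 → V
  i= 9: O-V = 19 → T
  i=10: F-J = 22 → W
  i=11: L-N = 24 → Y
  i=12: G-W = 10 → K
  i=13: Z-U =  5 → F
  i=14: A-I = 18 → S
  i=15: F-K = 21 → V
  i=16: S-Z = 19 → T
  i=17: T-X = 22 → W
  i=18: V-X = 24 → Y
  i=19: Y-O = 10 → K
  i=20: G-B =  5 → F
  i=21: E-M = 18 → S
  i=22: P-U = 21 → V
  i=23: E-L = 19 → T
  i=24: Y-C = 22 → W
  i=25: W-Y = 24 → Y
  i=26: B-R = 10 → K
  i=27: I-D =  5 → F
  i=28: E-M = 18 → S
  i=29: K-P = 21 → V
  i=30: J-Q = 19 → T
  i=31: W-A = 22 → W
  i=32: E-G = 24 → Y
  i=33: I-Y = 10 → K
  i=34: W-R =  5 → F
  i=35: W-E = 18 → S
  shifts repeat with period 7: SVTWYKF

SVTWYKF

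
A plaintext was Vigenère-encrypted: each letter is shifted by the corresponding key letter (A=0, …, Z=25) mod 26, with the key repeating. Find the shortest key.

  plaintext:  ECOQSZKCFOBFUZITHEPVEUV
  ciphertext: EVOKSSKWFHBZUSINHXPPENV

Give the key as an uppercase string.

ATAU

  i= 0: E-E =  0 → A
  i= 1: V-C = 19 → T
  i= 2: O-O =  0 → A
  i= 3: K-Q = 20 → U
  i= 4: S-S =  0 → A
  i= 5: S-Z = 19 → T
  i= 6: K-K =  0 → A
  i= 7: W-C = 20 → U
  i= 8: F-F =  0 → A
  i= 9: H-O = 19 → T
  i=10: B-B =  0 → A
  i=11: Z-F = 20 → U
  i=12: U-U =  0 → A
  i=13: S-Z = 19 → T
  i=14: I-I =  0 → A
  i=15: N-T = 20 → U
  i=16: H-H =  0 → A
  i=17: X-E = 19 → T
  i=18: P-P =  0 → A
  i=19: P-V = 20 → U
  i=20: E-E =  0 → A
  i=21: N-U = 19 → T
  i=22: V-V =  0 → A
  shifts repeat with period 4: ATAU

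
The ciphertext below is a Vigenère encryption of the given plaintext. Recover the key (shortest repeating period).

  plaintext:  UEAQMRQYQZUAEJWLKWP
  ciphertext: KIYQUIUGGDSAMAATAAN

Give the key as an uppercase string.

QEYAIREI

  i= 0: K-U = 16 → Q
  i= 1: I-E =  4 → E
  i= 2: Y-A = 24 → Y
  i= 3: Q-Q =  0 → A
  i= 4: U-M =  8 → I
  i= 5: I-R = 17 → R
  i= 6: U-Q =  4 → E
  i= 7: G-Y =  8 → I
  i= 8: G-Q = 16 → Q
  i= 9: D-Z =  4 → E
  i=10: S-U = 24 → Y
  i=11: A-A =  0 → A
  i=12: M-E =  8 → I
  i=13: A-J = 17 → R
  i=14: A-W =  4 → E
  i=15: T-L =  8 → I
  i=16: A-K = 16 → Q
  i=17: A-W =  4 → E
  i=18: N-P = 24 → Y
  shifts repeat with period 8: QEYAIREI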